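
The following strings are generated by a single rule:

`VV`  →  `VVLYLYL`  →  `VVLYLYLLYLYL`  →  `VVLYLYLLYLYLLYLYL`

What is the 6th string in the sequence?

The strings grow by a fixed suffix LYLYL each time.
From VVLYLYLLYLYLLYLYL, 2 further steps: VVLYLYLLYLYLLYLYL → VVLYLYLLYLYLLYLYLLYLYL → (answer).

VVLYLYLLYLYLLYLYLLYLYLLYLYL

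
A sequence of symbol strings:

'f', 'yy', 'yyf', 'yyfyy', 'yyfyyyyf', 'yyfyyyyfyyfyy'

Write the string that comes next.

This is a Fibonacci-style word recurrence s(k) = s(k−1)·s(k−2): e.g. yy·f = yyf.
The next term joins yyfyyyyfyyfyy and yyfyyyyf.

yyfyyyyfyyfyyyyfyyyyf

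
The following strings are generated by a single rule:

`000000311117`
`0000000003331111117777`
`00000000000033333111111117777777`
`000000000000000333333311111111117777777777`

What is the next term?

Reading off run lengths: 0 runs 6, 9, 12, 15; 3 runs 1, 3, 5, 7; 1 runs 4, 6, 8, 10; 7 runs 1, 4, 7, 10 — each is linear in n (n = 1, 2, …).
For the next term, n = 5, so the run lengths are 18, 9, 12, 13.

0000000000000000003333333331111111111117777777777777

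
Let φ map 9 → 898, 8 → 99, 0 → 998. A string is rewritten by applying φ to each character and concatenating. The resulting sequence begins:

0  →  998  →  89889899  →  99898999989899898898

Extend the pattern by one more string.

8988989989899898898898898998989989889899898999989899

Applying the rule to each of the 20 symbols of 99898999989899898898 gives the pieces 898 898 99 898 99 898 898 898 898 99 898 99 898 898 99 898 99 99 898 99, which concatenate to the answer.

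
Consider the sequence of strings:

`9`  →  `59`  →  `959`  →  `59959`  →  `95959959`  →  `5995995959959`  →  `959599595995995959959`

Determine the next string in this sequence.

5995995959959959599595995995959959

This is a Fibonacci-style word recurrence s(k) = s(k−2)·s(k−1): e.g. 9·59 = 959.
So term 8 is 5995995959959·959599595995995959959.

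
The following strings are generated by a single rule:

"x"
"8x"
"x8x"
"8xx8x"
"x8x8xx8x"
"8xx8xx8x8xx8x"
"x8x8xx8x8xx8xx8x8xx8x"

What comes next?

From term 3 onward, concatenate the second-to-last term with the last: x·8x = x8x, 8x·x8x = 8xx8x, …
Continuing: 8xx8xx8x8xx8x · x8x8xx8x8xx8xx8x8xx8x gives term 8.

8xx8xx8x8xx8xx8x8xx8x8xx8xx8x8xx8x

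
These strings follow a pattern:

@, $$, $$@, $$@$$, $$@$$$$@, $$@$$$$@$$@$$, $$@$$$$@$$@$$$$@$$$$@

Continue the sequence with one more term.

$$@$$$$@$$@$$$$@$$$$@$$@$$$$@$$@$$

Each term (from the third on) is the previous term followed by the one before it: term 3 = $$·@ = $$@.
Continuing: $$@$$$$@$$@$$$$@$$$$@ · $$@$$$$@$$@$$ gives term 8.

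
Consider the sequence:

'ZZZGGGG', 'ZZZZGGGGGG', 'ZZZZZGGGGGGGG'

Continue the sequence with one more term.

ZZZZZZGGGGGGGGGG

Term n consists of n+1 Z's, followed by 2n G's, where the shown terms are n = 2, 3, 4.
At n = 5 the blocks have lengths 6, 10.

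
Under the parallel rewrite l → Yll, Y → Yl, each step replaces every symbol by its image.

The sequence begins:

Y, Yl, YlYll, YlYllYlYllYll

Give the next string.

φ(YlYllYlYllYll) expands symbol-by-symbol to Yl Yll Yl Yll Yll Yl Yll Yl Yll Yll Yl Yll Yll; joining the 13 pieces gives the next term.

YlYllYlYllYllYlYllYlYllYllYlYllYll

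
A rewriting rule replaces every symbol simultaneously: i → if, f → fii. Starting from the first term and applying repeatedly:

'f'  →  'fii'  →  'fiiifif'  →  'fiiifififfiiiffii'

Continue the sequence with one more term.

fiiifififfiiiffiiiffiifiiifififfiifiiifif

φ(fiiifififfiiiffii) expands symbol-by-symbol to fii if if if fii if fii if fii fii if if if fii fii if if; joining the 17 pieces gives the next term.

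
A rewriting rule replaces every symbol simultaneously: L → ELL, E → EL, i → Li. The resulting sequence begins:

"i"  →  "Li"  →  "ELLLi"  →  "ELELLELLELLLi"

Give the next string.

Replace each of the 13 characters of ELELLELLELLLi in place — EL ELL EL ELL ELL EL ELL ELL EL ELL ELL ELL Li — and concatenate.

ELELLELELLELLELELLELLELELLELLELLLi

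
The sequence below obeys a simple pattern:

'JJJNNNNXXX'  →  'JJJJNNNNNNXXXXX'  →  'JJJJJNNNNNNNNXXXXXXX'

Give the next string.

Each string has the form J^{n+2} N^{2n+2} X^{2n+1} (n = 1, 2, …).
For the next term, n = 4, so the run lengths are 6, 10, 9.

JJJJJJNNNNNNNNNNXXXXXXXXX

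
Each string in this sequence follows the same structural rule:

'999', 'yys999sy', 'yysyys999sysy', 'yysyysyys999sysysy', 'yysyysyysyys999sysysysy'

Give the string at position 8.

yysyysyysyysyysyysyys999sysysysysysysy

Each term wraps the previous one in yys on the left and sy on the right.
From yysyysyysyys999sysysysy, 3 further steps: yysyysyysyys999sysysysy → yysyysyysyysyys999sysysysysy → yysyysyysyysyysyys999sysysysysysy → (answer).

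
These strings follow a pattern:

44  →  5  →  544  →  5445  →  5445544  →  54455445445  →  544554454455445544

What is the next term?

This is a Fibonacci-style word recurrence s(k) = s(k−1)·s(k−2): e.g. 5·44 = 544.
The next term joins 544554454455445544 and 54455445445.

54455445445544554454455445445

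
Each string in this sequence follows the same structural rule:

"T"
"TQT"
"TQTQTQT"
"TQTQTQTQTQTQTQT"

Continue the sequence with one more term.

s(k+1) = s(k)·Q·s(k) — each term doubles the last with 'Q' between the halves.
Doubling TQTQTQTQTQTQTQT with 'Q' between the halves:

TQTQTQTQTQTQTQTQTQTQTQTQTQTQTQT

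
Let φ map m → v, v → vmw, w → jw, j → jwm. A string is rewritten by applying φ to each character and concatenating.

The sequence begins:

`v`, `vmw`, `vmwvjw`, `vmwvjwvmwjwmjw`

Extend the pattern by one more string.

φ(vmwvjwvmwjwmjw) expands symbol-by-symbol to vmw v jw vmw jwm jw vmw v jw jwm jw v jwm jw; joining the 14 pieces gives the next term.

vmwvjwvmwjwmjwvmwvjwjwmjwvjwmjw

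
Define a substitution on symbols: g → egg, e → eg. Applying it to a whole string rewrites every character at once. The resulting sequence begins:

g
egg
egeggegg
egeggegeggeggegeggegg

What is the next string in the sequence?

φ(egeggegeggeggegeggegg) expands symbol-by-symbol to eg egg eg egg egg eg egg eg egg egg eg egg egg eg egg eg egg egg eg egg egg; joining the 21 pieces gives the next term.

egeggegeggeggegeggegeggeggegeggeggegeggegeggeggegeggegg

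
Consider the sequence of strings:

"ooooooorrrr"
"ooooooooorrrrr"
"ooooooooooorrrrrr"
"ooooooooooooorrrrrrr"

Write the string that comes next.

Term n consists of 2n+1 o's, followed by n+1 r's, where the shown terms are n = 3, 4, 5, 6.
For the next term, n = 7, so the run lengths are 15, 8.

ooooooooooooooorrrrrrrr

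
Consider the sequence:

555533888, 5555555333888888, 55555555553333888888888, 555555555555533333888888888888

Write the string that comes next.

Each string has the form 5^{3n+1} 3^{n+1} 8^{3n} (n = 1, 2, …).
At n = 5 the blocks have lengths 16, 6, 15.

5555555555555555333333888888888888888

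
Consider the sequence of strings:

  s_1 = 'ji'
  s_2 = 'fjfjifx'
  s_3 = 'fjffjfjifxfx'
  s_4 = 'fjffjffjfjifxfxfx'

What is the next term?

Each term wraps the previous one in fjf on the left and fx on the right.
So the next term is fjf·fjffjffjfjifxfxfx·fx.

fjffjffjffjfjifxfxfxfx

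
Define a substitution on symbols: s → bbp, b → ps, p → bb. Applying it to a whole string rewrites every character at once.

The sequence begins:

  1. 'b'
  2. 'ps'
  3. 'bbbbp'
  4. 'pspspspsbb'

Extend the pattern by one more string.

bbbbpbbbbpbbbbpbbbbppsps

Expanding pspspspsbb: p→bb, s→bbp, p→bb, s→bbp, p→bb, s→bbp, p→bb, s→bbp, b→ps, b→ps. Concatenated: bb bbp bb bbp bb bbp bb bbp ps ps.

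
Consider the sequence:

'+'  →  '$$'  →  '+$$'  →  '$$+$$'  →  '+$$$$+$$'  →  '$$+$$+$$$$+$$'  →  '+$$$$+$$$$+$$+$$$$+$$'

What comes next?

From term 3 onward, concatenate the second-to-last term with the last: +·$$ = +$$, $$·+$$ = $$+$$, …
So term 8 is $$+$$+$$$$+$$·+$$$$+$$$$+$$+$$$$+$$.

$$+$$+$$$$+$$+$$$$+$$$$+$$+$$$$+$$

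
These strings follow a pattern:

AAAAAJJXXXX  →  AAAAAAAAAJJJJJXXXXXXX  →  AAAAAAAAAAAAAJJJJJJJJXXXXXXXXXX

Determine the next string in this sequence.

AAAAAAAAAAAAAAAAAJJJJJJJJJJJXXXXXXXXXXXXX

Reading off run lengths: A runs 5, 9, 13; J runs 2, 5, 8; X runs 4, 7, 10 — each is linear in n (n = 1, 2, …).
At n = 4 the blocks have lengths 17, 11, 13.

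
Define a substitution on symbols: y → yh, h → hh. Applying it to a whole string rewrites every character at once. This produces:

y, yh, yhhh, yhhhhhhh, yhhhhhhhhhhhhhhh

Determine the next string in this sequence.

yhhhhhhhhhhhhhhhhhhhhhhhhhhhhhhh

Replace each of the 16 characters of yhhhhhhhhhhhhhhh in place — yh hh hh hh hh hh hh hh hh hh hh hh hh hh hh hh — and concatenate.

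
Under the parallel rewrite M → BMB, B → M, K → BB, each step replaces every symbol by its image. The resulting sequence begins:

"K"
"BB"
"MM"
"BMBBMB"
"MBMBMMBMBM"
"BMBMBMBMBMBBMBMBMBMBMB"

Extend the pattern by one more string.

φ(BMBMBMBMBMBBMBMBMBMBMB) expands symbol-by-symbol to M BMB M BMB M BMB M BMB M BMB M M BMB M BMB M BMB M BMB M BMB M; joining the 22 pieces gives the next term.

MBMBMBMBMBMBMBMBMBMBMMBMBMBMBMBMBMBMBMBMBM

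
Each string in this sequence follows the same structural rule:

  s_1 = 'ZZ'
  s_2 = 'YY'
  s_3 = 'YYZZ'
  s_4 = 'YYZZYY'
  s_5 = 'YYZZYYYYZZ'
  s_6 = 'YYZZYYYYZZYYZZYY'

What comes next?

YYZZYYYYZZYYZZYYYYZZYYYYZZ

This is a Fibonacci-style word recurrence s(k) = s(k−1)·s(k−2): e.g. YY·ZZ = YYZZ.
The next term joins YYZZYYYYZZYYZZYY and YYZZYYYYZZ.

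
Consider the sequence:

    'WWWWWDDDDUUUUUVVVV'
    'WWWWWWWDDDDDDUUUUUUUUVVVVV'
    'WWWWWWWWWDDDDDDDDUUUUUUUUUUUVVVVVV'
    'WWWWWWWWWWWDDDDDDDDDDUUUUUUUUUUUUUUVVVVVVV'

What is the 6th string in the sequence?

Term n consists of 2n+3 W's, followed by 2n+2 D's, followed by 3n+2 U's, followed by n+3 V's (n = 1, 2, …).
Setting n = 6 gives 15, 14, 20, 9 characters in each block.

WWWWWWWWWWWWWWWDDDDDDDDDDDDDDUUUUUUUUUUUUUUUUUUUUVVVVVVVVV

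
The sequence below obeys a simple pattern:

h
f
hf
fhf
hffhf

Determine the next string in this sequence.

fhfhffhf

Each term (from the third on) is the two preceding terms concatenated in order: term 3 = h·f = hf.
The next term joins fhf and hffhf.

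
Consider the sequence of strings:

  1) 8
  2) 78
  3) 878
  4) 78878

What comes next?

From term 3 onward, concatenate the second-to-last term with the last: 8·78 = 878, 78·878 = 78878, …
So term 5 is 878·78878.

87878878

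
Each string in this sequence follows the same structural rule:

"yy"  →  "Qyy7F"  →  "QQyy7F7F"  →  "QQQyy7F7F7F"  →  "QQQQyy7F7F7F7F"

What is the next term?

Every step adds Q to the front and 7F to the end of the previous string.
So the next term is Q·QQQQyy7F7F7F7F·7F.

QQQQQyy7F7F7F7F7F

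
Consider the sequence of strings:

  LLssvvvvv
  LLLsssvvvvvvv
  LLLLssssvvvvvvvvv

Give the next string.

LLLLLsssssvvvvvvvvvvv

The n-th term is n L's then n s's then 2n+1 v's, where the shown terms are n = 2, 3, 4.
For the next term, n = 5, so the run lengths are 5, 5, 11.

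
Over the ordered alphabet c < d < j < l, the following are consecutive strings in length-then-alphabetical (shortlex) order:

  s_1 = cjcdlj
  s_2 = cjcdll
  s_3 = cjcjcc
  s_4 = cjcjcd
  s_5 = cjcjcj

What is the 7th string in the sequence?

Continuing the enumeration 2 steps past cjcjcj: cjcjcj → cjcjcl → (answer).

cjcjdc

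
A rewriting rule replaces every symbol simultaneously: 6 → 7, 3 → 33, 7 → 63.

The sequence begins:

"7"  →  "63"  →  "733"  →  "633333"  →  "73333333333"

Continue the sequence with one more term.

Apply φ to 73333333333 symbol by symbol: 7→63, 3→33, 3→33, 3→33, 3→33, 3→33, 3→33, 3→33, 3→33, 3→33, 3→33; joined: 63 33 33 33 33 33 33 33 33 33 33.

6333333333333333333333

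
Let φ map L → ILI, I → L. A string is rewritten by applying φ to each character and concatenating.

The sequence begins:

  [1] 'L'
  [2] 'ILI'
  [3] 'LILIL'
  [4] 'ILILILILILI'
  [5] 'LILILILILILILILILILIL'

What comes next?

Replace each of the 21 characters of LILILILILILILILILILIL in place — ILI L ILI L ILI L ILI L ILI L ILI L ILI L ILI L ILI L ILI L ILI — and concatenate.

ILILILILILILILILILILILILILILILILILILILILILI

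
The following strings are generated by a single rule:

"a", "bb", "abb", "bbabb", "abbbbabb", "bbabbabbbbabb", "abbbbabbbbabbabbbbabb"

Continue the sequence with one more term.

This is a Fibonacci-style word recurrence s(k) = s(k−2)·s(k−1): e.g. a·bb = abb.
The next term joins bbabbabbbbabb and abbbbabbbbabbabbbbabb.

bbabbabbbbabbabbbbabbbbabbabbbbabb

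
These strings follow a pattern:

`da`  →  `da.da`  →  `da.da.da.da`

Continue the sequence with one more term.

da.da.da.da.da.da.da.da

s(k+1) = s(k)·.·s(k) — each term doubles the last with '.' between the halves.
So the next term is two copies of da.da.da.da with '.' between the halves.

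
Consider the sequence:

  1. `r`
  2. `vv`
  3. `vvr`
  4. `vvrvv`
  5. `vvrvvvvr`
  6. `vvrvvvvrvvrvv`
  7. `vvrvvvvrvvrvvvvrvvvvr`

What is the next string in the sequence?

Each term (from the third on) is the previous term followed by the one before it: term 3 = vv·r = vvr.
So term 8 is vvrvvvvrvvrvvvvrvvvvr·vvrvvvvrvvrvv.

vvrvvvvrvvrvvvvrvvvvrvvrvvvvrvvrvv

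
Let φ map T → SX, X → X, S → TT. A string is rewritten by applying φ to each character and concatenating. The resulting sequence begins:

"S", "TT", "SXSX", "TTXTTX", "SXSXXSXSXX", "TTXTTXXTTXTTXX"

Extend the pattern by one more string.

SXSXXSXSXXXSXSXXSXSXXX

Applying the rule to each of the 14 symbols of TTXTTXXTTXTTXX gives the pieces SX SX X SX SX X X SX SX X SX SX X X, which concatenate to the answer.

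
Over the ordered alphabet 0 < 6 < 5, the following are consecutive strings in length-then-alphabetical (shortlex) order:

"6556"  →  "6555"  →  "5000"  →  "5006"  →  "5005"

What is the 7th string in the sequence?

5066

Stepping forward 2 times from 5005: 5005 → 5060, then the target.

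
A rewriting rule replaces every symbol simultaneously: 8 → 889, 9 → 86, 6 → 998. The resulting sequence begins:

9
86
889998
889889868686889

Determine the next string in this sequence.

φ(889889868686889) expands symbol-by-symbol to 889 889 86 889 889 86 889 998 889 998 889 998 889 889 86; joining the 15 pieces gives the next term.

889889868898898688999888999888999888988986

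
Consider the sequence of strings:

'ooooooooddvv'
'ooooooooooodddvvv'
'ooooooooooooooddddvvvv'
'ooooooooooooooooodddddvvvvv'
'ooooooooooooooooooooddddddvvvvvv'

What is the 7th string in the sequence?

ooooooooooooooooooooooooooddddddddvvvvvvvv

Reading off run lengths: o runs 8, 11, 14, 17, 20; d runs 2, 3, 4, 5, 6; v runs 2, 3, 4, 5, 6 — each is linear in n, where the shown terms are n = 2, 3, 4, 5, 6.
For term 7, n = 8, so the run lengths are 26, 8, 8.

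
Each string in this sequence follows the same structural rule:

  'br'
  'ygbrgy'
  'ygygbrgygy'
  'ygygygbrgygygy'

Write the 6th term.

Each term wraps the previous one in yg on the left and gy on the right.
From ygygygbrgygygy, 2 further steps: ygygygbrgygygy → ygygygygbrgygygygy → (answer).

ygygygygygbrgygygygygy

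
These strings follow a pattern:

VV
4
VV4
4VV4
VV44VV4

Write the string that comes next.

4VV4VV44VV4

This is a Fibonacci-style word recurrence s(k) = s(k−2)·s(k−1): e.g. VV·4 = VV4.
The next term joins 4VV4 and VV44VV4.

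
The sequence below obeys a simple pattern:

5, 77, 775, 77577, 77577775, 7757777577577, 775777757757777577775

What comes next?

From term 3 onward, concatenate the last term with the second-to-last: 77·5 = 775, 775·77 = 77577, …
Continuing: 775777757757777577775 · 7757777577577 gives term 8.

7757777577577775777757757777577577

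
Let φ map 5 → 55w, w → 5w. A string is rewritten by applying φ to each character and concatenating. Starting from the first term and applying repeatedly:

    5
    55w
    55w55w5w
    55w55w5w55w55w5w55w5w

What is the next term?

φ(55w55w5w55w55w5w55w5w) expands symbol-by-symbol to 55w 55w 5w 55w 55w 5w 55w 5w 55w 55w 5w 55w 55w 5w 55w 5w 55w 55w 5w 55w 5w; joining the 21 pieces gives the next term.

55w55w5w55w55w5w55w5w55w55w5w55w55w5w55w5w55w55w5w55w5w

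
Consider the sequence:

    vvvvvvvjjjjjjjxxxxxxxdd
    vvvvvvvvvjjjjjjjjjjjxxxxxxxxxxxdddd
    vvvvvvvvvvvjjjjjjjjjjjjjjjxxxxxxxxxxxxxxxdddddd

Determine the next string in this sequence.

vvvvvvvvvvvvvjjjjjjjjjjjjjjjjjjjxxxxxxxxxxxxxxxxxxxdddddddd

The n-th term is 2n+3 v's then 4n-1 j's then 4n-1 x's then 2n-2 d's, where the shown terms are n = 2, 3, 4.
For the next term, n = 5, so the run lengths are 13, 19, 19, 8.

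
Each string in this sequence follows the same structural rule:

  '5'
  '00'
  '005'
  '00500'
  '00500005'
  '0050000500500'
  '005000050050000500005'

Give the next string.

0050000500500005000050050000500500

This is a Fibonacci-style word recurrence s(k) = s(k−1)·s(k−2): e.g. 00·5 = 005.
So term 8 is 005000050050000500005·0050000500500.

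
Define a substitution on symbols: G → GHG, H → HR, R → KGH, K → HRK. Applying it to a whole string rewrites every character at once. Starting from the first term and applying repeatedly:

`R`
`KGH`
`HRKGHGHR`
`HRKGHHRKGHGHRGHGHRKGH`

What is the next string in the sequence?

HRKGHHRKGHGHRHRKGHHRKGHGHRGHGHRKGHGHGHRGHGHRKGHHRKGHGHR

Replace each of the 21 characters of HRKGHHRKGHGHRGHGHRKGH in place — HR KGH HRK GHG HR HR KGH HRK GHG HR GHG HR KGH GHG HR GHG HR KGH HRK GHG HR — and concatenate.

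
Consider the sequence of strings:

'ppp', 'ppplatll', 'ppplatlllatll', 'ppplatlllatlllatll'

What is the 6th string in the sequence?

The strings grow by a fixed suffix latll each time.
From ppplatlllatlllatll, 2 further steps: ppplatlllatlllatll → ppplatlllatlllatlllatll → (answer).

ppplatlllatlllatlllatlllatll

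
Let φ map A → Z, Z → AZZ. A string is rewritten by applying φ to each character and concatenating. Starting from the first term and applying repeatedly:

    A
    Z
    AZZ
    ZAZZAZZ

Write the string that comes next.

AZZZAZZAZZZAZZAZZ

Expanding ZAZZAZZ: Z→AZZ, A→Z, Z→AZZ, Z→AZZ, A→Z, Z→AZZ, Z→AZZ. Concatenated: AZZ Z AZZ AZZ Z AZZ AZZ.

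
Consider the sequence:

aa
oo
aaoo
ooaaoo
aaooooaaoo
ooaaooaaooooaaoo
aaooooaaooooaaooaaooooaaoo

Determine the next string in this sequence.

This is a Fibonacci-style word recurrence s(k) = s(k−2)·s(k−1): e.g. aa·oo = aaoo.
Continuing: ooaaooaaooooaaoo · aaooooaaooooaaooaaooooaaoo gives term 8.

ooaaooaaooooaaooaaooooaaooooaaooaaooooaaoo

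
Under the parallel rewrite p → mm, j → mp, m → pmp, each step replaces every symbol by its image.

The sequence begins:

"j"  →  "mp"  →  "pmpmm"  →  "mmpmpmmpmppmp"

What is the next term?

φ(mmpmpmmpmppmp) expands symbol-by-symbol to pmp pmp mm pmp mm pmp pmp mm pmp mm mm pmp mm; joining the 13 pieces gives the next term.

pmppmpmmpmpmmpmppmpmmpmpmmmmpmpmm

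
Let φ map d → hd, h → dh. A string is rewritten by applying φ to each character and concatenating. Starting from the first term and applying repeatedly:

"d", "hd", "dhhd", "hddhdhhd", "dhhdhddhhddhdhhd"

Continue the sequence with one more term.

hddhdhhddhhdhddhdhhdhddhhddhdhhd

φ(dhhdhddhhddhdhhd) expands symbol-by-symbol to hd dh dh hd dh hd hd dh dh hd hd dh hd dh dh hd; joining the 16 pieces gives the next term.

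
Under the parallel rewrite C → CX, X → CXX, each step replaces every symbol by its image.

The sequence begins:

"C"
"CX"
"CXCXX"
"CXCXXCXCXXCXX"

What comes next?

Replace each of the 13 characters of CXCXXCXCXXCXX in place — CX CXX CX CXX CXX CX CXX CX CXX CXX CX CXX CXX — and concatenate.

CXCXXCXCXXCXXCXCXXCXCXXCXXCXCXXCXX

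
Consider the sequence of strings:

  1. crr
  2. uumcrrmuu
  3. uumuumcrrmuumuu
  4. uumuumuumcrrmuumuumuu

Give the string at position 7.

uumuumuumuumuumuumcrrmuumuumuumuumuumuu

Each term wraps the previous one in uum on the left and muu on the right.
From uumuumuumcrrmuumuumuu, 3 further steps: uumuumuumcrrmuumuumuu → uumuumuumuumcrrmuumuumuumuu → uumuumuumuumuumcrrmuumuumuumuumuu → (answer).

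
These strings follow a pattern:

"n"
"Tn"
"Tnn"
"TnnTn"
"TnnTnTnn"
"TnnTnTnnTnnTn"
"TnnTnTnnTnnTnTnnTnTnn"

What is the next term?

TnnTnTnnTnnTnTnnTnTnnTnnTnTnnTnnTn

Each term (from the third on) is the previous term followed by the one before it: term 3 = Tn·n = Tnn.
Continuing: TnnTnTnnTnnTnTnnTnTnn · TnnTnTnnTnnTn gives term 8.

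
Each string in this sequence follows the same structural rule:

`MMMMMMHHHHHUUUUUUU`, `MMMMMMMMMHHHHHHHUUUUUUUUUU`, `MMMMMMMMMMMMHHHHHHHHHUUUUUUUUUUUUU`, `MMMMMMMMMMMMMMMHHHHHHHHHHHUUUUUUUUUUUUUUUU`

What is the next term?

Each string has the form M^{3n} H^{2n+1} U^{3n+1}, where the shown terms are n = 2, 3, 4, 5.
At n = 6 the blocks have lengths 18, 13, 19.

MMMMMMMMMMMMMMMMMMHHHHHHHHHHHHHUUUUUUUUUUUUUUUUUUU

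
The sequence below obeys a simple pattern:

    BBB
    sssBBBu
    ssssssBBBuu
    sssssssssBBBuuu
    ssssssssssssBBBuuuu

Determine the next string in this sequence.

Every step adds sss to the front and u to the end of the previous string.
Applying this once more to ssssssssssssBBBuuuu:

sssssssssssssssBBBuuuuu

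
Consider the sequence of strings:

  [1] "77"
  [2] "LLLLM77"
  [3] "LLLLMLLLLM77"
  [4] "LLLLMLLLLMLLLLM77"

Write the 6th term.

The strings grow by a fixed prefix LLLLM each time.
From LLLLMLLLLMLLLLM77, 2 further steps: LLLLMLLLLMLLLLM77 → LLLLMLLLLMLLLLMLLLLM77 → (answer).

LLLLMLLLLMLLLLMLLLLMLLLLM77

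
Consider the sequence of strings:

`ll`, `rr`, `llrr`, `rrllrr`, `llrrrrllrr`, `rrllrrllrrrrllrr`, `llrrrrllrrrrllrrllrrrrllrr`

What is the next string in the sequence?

rrllrrllrrrrllrrllrrrrllrrrrllrrllrrrrllrr

This is a Fibonacci-style word recurrence s(k) = s(k−2)·s(k−1): e.g. ll·rr = llrr.
The next term joins rrllrrllrrrrllrr and llrrrrllrrrrllrrllrrrrllrr.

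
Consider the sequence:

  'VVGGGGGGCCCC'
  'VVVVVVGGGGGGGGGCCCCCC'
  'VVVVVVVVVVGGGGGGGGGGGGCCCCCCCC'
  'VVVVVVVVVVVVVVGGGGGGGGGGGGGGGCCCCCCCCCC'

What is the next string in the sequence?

VVVVVVVVVVVVVVVVVVGGGGGGGGGGGGGGGGGGCCCCCCCCCCCC

Each string has the form V^{4n-2} G^{3n+3} C^{2n+2} (n = 1, 2, …).
Setting n = 5 gives 18, 18, 12 characters in each block.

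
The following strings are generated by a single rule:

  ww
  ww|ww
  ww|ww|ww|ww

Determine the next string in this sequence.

Each string is two copies of the previous one joined by '|'.
So the next term is two copies of ww|ww|ww|ww with '|' between the halves.

ww|ww|ww|ww|ww|ww|ww|ww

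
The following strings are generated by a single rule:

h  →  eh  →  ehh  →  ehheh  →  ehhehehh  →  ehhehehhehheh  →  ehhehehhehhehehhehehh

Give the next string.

ehhehehhehhehehhehehhehhehehhehheh

From term 3 onward, concatenate the last term with the second-to-last: eh·h = ehh, ehh·eh = ehheh, …
Continuing: ehhehehhehhehehhehehh · ehhehehhehheh gives term 8.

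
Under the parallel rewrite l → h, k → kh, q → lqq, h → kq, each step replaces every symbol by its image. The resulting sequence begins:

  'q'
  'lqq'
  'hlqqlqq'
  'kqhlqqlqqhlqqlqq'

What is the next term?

Rewriting the 16 symbols of kqhlqqlqqhlqqlqq one by one yields kh lqq kq h lqq lqq h lqq lqq kq h lqq lqq h lqq lqq; concatenated:

khlqqkqhlqqlqqhlqqlqqkqhlqqlqqhlqqlqq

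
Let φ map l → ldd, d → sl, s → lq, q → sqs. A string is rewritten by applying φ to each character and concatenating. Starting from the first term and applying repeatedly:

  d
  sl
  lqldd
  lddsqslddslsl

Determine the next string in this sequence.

Rewriting the 13 symbols of lddsqslddslsl one by one yields ldd sl sl lq sqs lq ldd sl sl lq ldd lq ldd; concatenated:

lddslsllqsqslqlddslsllqlddlqldd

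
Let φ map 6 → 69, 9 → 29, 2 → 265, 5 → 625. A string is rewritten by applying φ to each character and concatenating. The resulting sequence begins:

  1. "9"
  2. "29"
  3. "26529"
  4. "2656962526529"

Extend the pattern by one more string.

φ(2656962526529) expands symbol-by-symbol to 265 69 625 69 29 69 265 625 265 69 625 265 29; joining the 13 pieces gives the next term.

265696256929692656252656962526529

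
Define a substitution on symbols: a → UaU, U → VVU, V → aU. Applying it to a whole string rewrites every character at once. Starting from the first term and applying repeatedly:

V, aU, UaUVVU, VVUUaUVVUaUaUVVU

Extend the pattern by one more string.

Applying the rule to each of the 16 symbols of VVUUaUVVUaUaUVVU gives the pieces aU aU VVU VVU UaU VVU aU aU VVU UaU VVU UaU VVU aU aU VVU, which concatenate to the answer.

aUaUVVUVVUUaUVVUaUaUVVUUaUVVUUaUVVUaUaUVVU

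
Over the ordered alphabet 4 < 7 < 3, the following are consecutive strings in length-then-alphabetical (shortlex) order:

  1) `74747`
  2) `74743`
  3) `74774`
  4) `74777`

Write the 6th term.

74734

Stepping forward 2 times from 74777: 74777 → 74773, then the target.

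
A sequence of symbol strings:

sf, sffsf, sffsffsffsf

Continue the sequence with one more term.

sffsffsffsffsffsffsffsf

s(k+1) = s(k)·f·s(k) — each term doubles the last with 'f' between the halves.
So the next term is two copies of sffsffsffsf with 'f' between the halves.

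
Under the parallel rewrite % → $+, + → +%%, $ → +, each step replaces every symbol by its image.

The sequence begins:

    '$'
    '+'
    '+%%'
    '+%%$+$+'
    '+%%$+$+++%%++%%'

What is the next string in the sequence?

φ(+%%$+$+++%%++%%) expands symbol-by-symbol to +%% $+ $+ + +%% + +%% +%% +%% $+ $+ +%% +%% $+ $+; joining the 15 pieces gives the next term.

+%%$+$+++%%++%%+%%+%%$+$++%%+%%$+$+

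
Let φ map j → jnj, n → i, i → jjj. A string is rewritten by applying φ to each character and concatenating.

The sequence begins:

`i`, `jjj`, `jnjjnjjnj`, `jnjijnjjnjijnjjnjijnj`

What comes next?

Applying the rule to each of the 21 symbols of jnjijnjjnjijnjjnjijnj gives the pieces jnj i jnj jjj jnj i jnj jnj i jnj jjj jnj i jnj jnj i jnj jjj jnj i jnj, which concatenate to the answer.

jnjijnjjjjjnjijnjjnjijnjjjjjnjijnjjnjijnjjjjjnjijnj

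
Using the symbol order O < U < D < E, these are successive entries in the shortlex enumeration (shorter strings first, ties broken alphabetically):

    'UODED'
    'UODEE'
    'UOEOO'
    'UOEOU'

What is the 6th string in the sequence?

UOEOE

Stepping forward 2 times from UOEOU: UOEOU → UOEOD, then the target.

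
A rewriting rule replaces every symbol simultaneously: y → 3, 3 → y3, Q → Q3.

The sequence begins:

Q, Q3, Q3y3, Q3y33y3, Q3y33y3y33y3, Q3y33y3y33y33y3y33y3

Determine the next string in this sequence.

Q3y33y3y33y33y3y33y3y33y33y3y33y3

Replace each of the 20 characters of Q3y33y3y33y33y3y33y3 in place — Q3 y3 3 y3 y3 3 y3 3 y3 y3 3 y3 y3 3 y3 3 y3 y3 3 y3 — and concatenate.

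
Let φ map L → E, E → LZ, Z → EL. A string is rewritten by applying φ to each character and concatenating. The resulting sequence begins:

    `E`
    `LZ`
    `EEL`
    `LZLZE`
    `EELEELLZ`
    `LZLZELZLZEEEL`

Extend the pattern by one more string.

Rewriting the 13 symbols of LZLZELZLZEEEL one by one yields E EL E EL LZ E EL E EL LZ LZ LZ E; concatenated:

EELEELLZEELEELLZLZLZE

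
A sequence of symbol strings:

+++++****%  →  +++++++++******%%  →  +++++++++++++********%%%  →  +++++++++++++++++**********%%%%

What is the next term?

The n-th term is 4n+1 +'s then 2n+2 *'s then n %'s (n = 1, 2, …).
For the next term, n = 5, so the run lengths are 21, 12, 5.

+++++++++++++++++++++************%%%%%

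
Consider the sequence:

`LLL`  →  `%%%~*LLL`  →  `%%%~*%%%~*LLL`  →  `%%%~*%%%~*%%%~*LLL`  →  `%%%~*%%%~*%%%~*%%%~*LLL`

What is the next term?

%%%~*%%%~*%%%~*%%%~*%%%~*LLL

Each term is the previous one with %%%~* prepended.
So the next term is %%%~*·%%%~*%%%~*%%%~*%%%~*LLL.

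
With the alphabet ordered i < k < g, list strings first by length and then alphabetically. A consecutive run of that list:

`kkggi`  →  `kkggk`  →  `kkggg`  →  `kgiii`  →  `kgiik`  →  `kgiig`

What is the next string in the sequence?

Treat kgiig as a base-3 numeral over the given alphabet and add one, carrying through any trailing g's.

kgiki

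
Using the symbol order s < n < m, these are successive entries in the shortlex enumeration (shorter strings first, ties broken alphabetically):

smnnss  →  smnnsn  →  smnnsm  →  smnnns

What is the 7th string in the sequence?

Advancing 3 positions from smnnns through smnnns → smnnnn → smnnnm reaches term 7.

smnnms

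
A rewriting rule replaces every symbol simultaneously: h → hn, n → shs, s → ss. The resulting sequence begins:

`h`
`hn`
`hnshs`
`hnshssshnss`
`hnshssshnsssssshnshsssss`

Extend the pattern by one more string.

hnshssshnsssssshnshssssssssssssshnshssshnssssssssss

Applying the rule to each of the 24 symbols of hnshssshnsssssshnshsssss gives the pieces hn shs ss hn ss ss ss hn shs ss ss ss ss ss ss hn shs ss hn ss ss ss ss ss, which concatenate to the answer.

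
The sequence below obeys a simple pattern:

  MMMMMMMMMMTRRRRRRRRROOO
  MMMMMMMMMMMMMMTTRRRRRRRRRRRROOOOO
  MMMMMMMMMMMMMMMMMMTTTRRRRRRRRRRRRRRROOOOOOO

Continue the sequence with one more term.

The n-th term is 4n+2 M's then n-1 T's then 3n+3 R's then 2n-1 O's, where the shown terms are n = 2, 3, 4.
At n = 5 the blocks have lengths 22, 4, 18, 9.

MMMMMMMMMMMMMMMMMMMMMMTTTTRRRRRRRRRRRRRRRRRROOOOOOOOO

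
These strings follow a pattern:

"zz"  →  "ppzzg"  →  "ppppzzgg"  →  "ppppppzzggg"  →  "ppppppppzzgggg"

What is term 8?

Every step adds pp to the front and g to the end of the previous string.
From ppppppppzzgggg, 3 further steps: ppppppppzzgggg → ppppppppppzzggggg → ppppppppppppzzgggggg → (answer).

ppppppppppppppzzggggggg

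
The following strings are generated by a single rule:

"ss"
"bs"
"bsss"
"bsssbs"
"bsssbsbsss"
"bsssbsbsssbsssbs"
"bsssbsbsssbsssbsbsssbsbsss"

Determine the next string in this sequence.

Each term (from the third on) is the previous term followed by the one before it: term 3 = bs·ss = bsss.
Continuing: bsssbsbsssbsssbsbsssbsbsss · bsssbsbsssbsssbs gives term 8.

bsssbsbsssbsssbsbsssbsbsssbsssbsbsssbsssbs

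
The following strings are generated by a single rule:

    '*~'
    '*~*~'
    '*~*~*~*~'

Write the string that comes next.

s(k+1) = s(k)·s(k) — each term doubles the last.
One more doubling of *~*~*~*~ gives the answer.

*~*~*~*~*~*~*~*~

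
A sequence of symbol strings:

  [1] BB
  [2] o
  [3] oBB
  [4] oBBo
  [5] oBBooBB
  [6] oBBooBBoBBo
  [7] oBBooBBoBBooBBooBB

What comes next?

oBBooBBoBBooBBooBBoBBooBBoBBo

Each term (from the third on) is the previous term followed by the one before it: term 3 = o·BB = oBB.
So term 8 is oBBooBBoBBooBBooBB·oBBooBBoBBo.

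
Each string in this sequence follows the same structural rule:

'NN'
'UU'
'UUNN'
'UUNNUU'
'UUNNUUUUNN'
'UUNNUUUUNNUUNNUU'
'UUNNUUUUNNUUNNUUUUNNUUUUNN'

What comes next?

UUNNUUUUNNUUNNUUUUNNUUUUNNUUNNUUUUNNUUNNUU

This is a Fibonacci-style word recurrence s(k) = s(k−1)·s(k−2): e.g. UU·NN = UUNN.
So term 8 is UUNNUUUUNNUUNNUUUUNNUUUUNN·UUNNUUUUNNUUNNUU.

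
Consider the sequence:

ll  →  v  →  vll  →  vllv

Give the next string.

Each term (from the third on) is the previous term followed by the one before it: term 3 = v·ll = vll.
The next term joins vllv and vll.

vllvvll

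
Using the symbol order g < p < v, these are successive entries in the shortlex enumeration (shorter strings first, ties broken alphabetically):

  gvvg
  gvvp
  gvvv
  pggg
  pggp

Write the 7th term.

pgpg

Stepping forward 2 times from pggp: pggp → pggv, then the target.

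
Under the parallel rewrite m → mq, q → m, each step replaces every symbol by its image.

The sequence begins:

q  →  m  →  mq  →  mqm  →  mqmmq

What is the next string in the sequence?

mqmmqmqm

Apply φ to mqmmq symbol by symbol: m→mq, q→m, m→mq, m→mq, q→m; joined: mq m mq mq m.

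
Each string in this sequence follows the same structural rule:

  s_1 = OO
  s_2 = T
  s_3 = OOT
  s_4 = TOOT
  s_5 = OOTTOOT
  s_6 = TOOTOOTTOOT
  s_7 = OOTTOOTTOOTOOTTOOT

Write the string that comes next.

From term 3 onward, concatenate the second-to-last term with the last: OO·T = OOT, T·OOT = TOOT, …
So term 8 is TOOTOOTTOOT·OOTTOOTTOOTOOTTOOT.

TOOTOOTTOOTOOTTOOTTOOTOOTTOOT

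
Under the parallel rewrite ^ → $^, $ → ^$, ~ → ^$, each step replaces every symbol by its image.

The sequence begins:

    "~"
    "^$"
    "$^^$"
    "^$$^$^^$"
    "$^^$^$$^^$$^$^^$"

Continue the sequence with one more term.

^$$^$^^$$^^$^$$^$^^$^$$^^$$^$^^$

Applying the rule to each of the 16 symbols of $^^$^$$^^$$^$^^$ gives the pieces ^$ $^ $^ ^$ $^ ^$ ^$ $^ $^ ^$ ^$ $^ ^$ $^ $^ ^$, which concatenate to the answer.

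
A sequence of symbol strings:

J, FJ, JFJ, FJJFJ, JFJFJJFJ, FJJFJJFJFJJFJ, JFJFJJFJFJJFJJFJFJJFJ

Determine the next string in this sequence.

Each term (from the third on) is the two preceding terms concatenated in order: term 3 = J·FJ = JFJ.
Continuing: FJJFJJFJFJJFJ · JFJFJJFJFJJFJJFJFJJFJ gives term 8.

FJJFJJFJFJJFJJFJFJJFJFJJFJJFJFJJFJ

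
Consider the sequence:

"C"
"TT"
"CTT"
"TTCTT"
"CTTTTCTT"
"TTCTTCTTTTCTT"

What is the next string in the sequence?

CTTTTCTTTTCTTCTTTTCTT

From term 3 onward, concatenate the second-to-last term with the last: C·TT = CTT, TT·CTT = TTCTT, …
So term 7 is CTTTTCTT·TTCTTCTTTTCTT.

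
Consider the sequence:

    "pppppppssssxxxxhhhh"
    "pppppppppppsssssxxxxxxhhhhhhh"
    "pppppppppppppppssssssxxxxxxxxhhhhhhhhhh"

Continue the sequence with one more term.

pppppppppppppppppppsssssssxxxxxxxxxxhhhhhhhhhhhhh

The n-th term is 4n+3 p's then n+3 s's then 2n+2 x's then 3n+1 h's (n = 1, 2, …).
At n = 4 the blocks have lengths 19, 7, 10, 13.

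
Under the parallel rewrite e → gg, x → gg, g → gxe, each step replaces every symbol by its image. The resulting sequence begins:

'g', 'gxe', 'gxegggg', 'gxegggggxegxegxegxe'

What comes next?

Rewriting the 19 symbols of gxegggggxegxegxegxe one by one yields gxe gg gg gxe gxe gxe gxe gxe gg gg gxe gg gg gxe gg gg gxe gg gg; concatenated:

gxegggggxegxegxegxegxegggggxegggggxegggggxegggg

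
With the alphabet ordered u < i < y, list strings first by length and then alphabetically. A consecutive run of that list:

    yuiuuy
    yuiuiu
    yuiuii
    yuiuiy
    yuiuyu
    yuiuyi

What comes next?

Treat yuiuyi as a base-3 numeral over the given alphabet and add one, carrying through any trailing y's.

yuiuyy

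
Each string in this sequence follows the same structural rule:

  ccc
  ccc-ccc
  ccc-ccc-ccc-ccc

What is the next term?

Every step duplicates the string with '-' between the halves.
So the next term is two copies of ccc-ccc-ccc-ccc with '-' between the halves.

ccc-ccc-ccc-ccc-ccc-ccc-ccc-ccc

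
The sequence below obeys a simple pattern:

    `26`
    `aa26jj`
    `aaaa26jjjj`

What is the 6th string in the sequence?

s(k+1) = aa·s(k)·jj, so each term gains aa as a prefix and jj as a suffix.
From aaaa26jjjj, 3 further steps: aaaa26jjjj → aaaaaa26jjjjjj → aaaaaaaa26jjjjjjjj → (answer).

aaaaaaaaaa26jjjjjjjjjj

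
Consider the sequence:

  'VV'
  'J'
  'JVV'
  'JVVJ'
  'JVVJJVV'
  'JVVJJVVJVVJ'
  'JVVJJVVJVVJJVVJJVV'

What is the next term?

JVVJJVVJVVJJVVJJVVJVVJJVVJVVJ

Each term (from the third on) is the previous term followed by the one before it: term 3 = J·VV = JVV.
So term 8 is JVVJJVVJVVJJVVJJVV·JVVJJVVJVVJ.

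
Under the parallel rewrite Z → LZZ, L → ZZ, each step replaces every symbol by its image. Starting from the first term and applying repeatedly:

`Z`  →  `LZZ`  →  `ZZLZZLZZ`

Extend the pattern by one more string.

LZZLZZZZLZZLZZZZLZZLZZ

Expanding ZZLZZLZZ: Z→LZZ, Z→LZZ, L→ZZ, Z→LZZ, Z→LZZ, L→ZZ, Z→LZZ, Z→LZZ. Concatenated: LZZ LZZ ZZ LZZ LZZ ZZ LZZ LZZ.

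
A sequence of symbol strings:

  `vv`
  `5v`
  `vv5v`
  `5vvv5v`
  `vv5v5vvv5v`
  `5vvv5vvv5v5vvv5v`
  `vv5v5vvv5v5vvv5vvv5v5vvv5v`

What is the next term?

5vvv5vvv5v5vvv5vvv5v5vvv5v5vvv5vvv5v5vvv5v

This is a Fibonacci-style word recurrence s(k) = s(k−2)·s(k−1): e.g. vv·5v = vv5v.
So term 8 is 5vvv5vvv5v5vvv5v·vv5v5vvv5v5vvv5vvv5v5vvv5v.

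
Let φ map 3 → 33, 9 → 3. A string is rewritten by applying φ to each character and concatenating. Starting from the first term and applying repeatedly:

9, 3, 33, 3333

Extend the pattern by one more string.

33333333

Apply φ to 3333 symbol by symbol: 3→33, 3→33, 3→33, 3→33; joined: 33 33 33 33.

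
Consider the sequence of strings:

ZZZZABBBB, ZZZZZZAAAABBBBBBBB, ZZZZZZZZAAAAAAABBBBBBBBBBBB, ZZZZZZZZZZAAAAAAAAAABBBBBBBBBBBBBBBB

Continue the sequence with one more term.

Reading off run lengths: Z runs 4, 6, 8, 10; A runs 1, 4, 7, 10; B runs 4, 8, 12, 16 — each is linear in n (n = 1, 2, …).
Setting n = 5 gives 12, 13, 20 characters in each block.

ZZZZZZZZZZZZAAAAAAAAAAAAABBBBBBBBBBBBBBBBBBBB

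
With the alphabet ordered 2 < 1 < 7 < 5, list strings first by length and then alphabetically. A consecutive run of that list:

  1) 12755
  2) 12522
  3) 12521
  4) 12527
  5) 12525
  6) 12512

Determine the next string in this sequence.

12511

Treat 12512 as a base-4 numeral over the given alphabet and add one, carrying through any trailing 5's.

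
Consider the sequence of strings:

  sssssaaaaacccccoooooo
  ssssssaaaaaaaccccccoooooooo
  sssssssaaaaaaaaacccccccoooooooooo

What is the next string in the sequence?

Term n consists of n+3 s's, followed by 2n+1 a's, followed by n+3 c's, followed by 2n+2 o's, where the shown terms are n = 2, 3, 4.
Setting n = 5 gives 8, 11, 8, 12 characters in each block.

ssssssssaaaaaaaaaaaccccccccoooooooooooo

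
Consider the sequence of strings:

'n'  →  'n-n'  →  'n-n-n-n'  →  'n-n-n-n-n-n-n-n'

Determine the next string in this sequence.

Each string is two copies of the previous one joined by '-'.
One more doubling of n-n-n-n-n-n-n-n gives the answer.

n-n-n-n-n-n-n-n-n-n-n-n-n-n-n-n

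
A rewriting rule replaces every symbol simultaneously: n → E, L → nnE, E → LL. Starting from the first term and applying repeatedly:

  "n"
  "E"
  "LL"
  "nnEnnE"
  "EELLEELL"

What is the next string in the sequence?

Expanding EELLEELL: E→LL, E→LL, L→nnE, L→nnE, E→LL, E→LL, L→nnE, L→nnE. Concatenated: LL LL nnE nnE LL LL nnE nnE.

LLLLnnEnnELLLLnnEnnE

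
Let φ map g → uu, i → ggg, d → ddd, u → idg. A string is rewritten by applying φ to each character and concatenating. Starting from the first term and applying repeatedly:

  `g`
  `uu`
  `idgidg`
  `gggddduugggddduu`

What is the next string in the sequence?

uuuuuudddddddddidgidguuuuuudddddddddidgidg

φ(gggddduugggddduu) expands symbol-by-symbol to uu uu uu ddd ddd ddd idg idg uu uu uu ddd ddd ddd idg idg; joining the 16 pieces gives the next term.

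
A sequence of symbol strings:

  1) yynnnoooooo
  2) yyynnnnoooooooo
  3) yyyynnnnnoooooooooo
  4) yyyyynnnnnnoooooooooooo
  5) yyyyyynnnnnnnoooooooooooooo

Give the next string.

The n-th term is n-1 y's then n n's then 2n o's, where the shown terms are n = 3, 4, 5, 6, 7.
Setting n = 8 gives 7, 8, 16 characters in each block.

yyyyyyynnnnnnnnoooooooooooooooo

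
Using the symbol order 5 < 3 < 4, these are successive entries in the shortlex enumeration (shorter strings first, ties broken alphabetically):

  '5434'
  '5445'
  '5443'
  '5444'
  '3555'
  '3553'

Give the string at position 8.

Continuing the enumeration 2 steps past 3553: 3553 → 3554 → (answer).

3535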